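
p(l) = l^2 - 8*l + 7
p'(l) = 2*l - 8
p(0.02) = 6.84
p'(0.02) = -7.96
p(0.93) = 0.42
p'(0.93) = -6.14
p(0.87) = 0.80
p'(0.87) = -6.26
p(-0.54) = 11.61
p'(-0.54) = -9.08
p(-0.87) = 14.72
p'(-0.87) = -9.74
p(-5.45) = 80.30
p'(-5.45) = -18.90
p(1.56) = -3.05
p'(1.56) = -4.88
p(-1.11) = 17.11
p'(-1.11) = -10.22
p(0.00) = 7.00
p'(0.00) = -8.00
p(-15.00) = 352.00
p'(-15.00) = -38.00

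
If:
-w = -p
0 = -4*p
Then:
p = 0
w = 0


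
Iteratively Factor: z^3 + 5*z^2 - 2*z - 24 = (z + 3)*(z^2 + 2*z - 8) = (z - 2)*(z + 3)*(z + 4)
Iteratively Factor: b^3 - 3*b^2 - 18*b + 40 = (b - 2)*(b^2 - b - 20) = (b - 2)*(b + 4)*(b - 5)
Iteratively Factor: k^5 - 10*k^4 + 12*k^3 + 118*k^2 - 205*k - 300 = (k - 5)*(k^4 - 5*k^3 - 13*k^2 + 53*k + 60) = (k - 5)*(k - 4)*(k^3 - k^2 - 17*k - 15) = (k - 5)*(k - 4)*(k + 1)*(k^2 - 2*k - 15) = (k - 5)^2*(k - 4)*(k + 1)*(k + 3)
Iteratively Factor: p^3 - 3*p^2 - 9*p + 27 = (p - 3)*(p^2 - 9) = (p - 3)^2*(p + 3)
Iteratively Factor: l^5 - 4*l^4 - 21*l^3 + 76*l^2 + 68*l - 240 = (l - 5)*(l^4 + l^3 - 16*l^2 - 4*l + 48) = (l - 5)*(l + 2)*(l^3 - l^2 - 14*l + 24) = (l - 5)*(l + 2)*(l + 4)*(l^2 - 5*l + 6) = (l - 5)*(l - 3)*(l + 2)*(l + 4)*(l - 2)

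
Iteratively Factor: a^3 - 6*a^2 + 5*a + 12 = (a - 3)*(a^2 - 3*a - 4) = (a - 4)*(a - 3)*(a + 1)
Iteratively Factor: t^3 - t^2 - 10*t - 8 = (t + 2)*(t^2 - 3*t - 4) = (t + 1)*(t + 2)*(t - 4)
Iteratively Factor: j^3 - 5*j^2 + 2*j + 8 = (j - 2)*(j^2 - 3*j - 4) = (j - 2)*(j + 1)*(j - 4)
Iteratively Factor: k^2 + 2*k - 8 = (k + 4)*(k - 2)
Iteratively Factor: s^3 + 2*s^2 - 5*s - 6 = (s + 3)*(s^2 - s - 2) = (s + 1)*(s + 3)*(s - 2)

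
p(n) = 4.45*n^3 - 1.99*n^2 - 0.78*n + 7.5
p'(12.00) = 1873.86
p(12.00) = 7401.18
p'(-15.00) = 3062.67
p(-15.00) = -15447.30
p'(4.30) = 228.95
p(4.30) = 321.16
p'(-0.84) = 11.98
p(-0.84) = 4.11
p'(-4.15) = 245.66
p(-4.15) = -341.59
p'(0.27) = -0.88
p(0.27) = 7.23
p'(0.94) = 7.27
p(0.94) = 8.70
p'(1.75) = 33.14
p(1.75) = 23.89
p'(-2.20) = 72.59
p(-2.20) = -47.80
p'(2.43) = 68.38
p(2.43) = 57.71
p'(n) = 13.35*n^2 - 3.98*n - 0.78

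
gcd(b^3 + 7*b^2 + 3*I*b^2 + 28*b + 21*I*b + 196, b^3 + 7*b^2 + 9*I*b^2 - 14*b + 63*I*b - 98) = b^2 + b*(7 + 7*I) + 49*I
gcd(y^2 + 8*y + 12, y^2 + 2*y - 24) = y + 6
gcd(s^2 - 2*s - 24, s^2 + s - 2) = 1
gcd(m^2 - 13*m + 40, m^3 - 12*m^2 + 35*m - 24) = m - 8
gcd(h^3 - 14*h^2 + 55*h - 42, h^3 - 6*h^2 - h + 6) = h^2 - 7*h + 6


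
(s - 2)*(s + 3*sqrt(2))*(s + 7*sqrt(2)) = s^3 - 2*s^2 + 10*sqrt(2)*s^2 - 20*sqrt(2)*s + 42*s - 84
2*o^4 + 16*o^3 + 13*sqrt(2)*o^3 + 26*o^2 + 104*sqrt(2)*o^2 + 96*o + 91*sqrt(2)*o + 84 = (o + 7)*(o + 6*sqrt(2))*(sqrt(2)*o + 1)*(sqrt(2)*o + sqrt(2))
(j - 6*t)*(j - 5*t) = j^2 - 11*j*t + 30*t^2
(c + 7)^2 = c^2 + 14*c + 49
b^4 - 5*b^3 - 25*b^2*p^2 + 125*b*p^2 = b*(b - 5)*(b - 5*p)*(b + 5*p)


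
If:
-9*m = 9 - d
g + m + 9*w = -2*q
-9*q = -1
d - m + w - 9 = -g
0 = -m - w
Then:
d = 137/15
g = -14/135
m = 2/135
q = 1/9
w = -2/135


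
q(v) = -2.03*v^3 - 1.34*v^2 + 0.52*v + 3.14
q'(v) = -6.09*v^2 - 2.68*v + 0.52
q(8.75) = -1454.85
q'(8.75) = -489.20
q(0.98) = 0.45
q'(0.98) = -7.96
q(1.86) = -13.59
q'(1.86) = -25.53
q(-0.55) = 2.79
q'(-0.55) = 0.15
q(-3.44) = 68.13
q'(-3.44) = -62.33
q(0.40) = 3.00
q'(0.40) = -1.53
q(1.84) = -13.09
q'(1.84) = -25.03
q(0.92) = 0.90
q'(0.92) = -7.10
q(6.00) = -480.46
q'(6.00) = -234.80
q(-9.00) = 1369.79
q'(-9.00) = -468.65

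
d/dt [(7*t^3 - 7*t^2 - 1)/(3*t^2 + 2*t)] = (21*t^4 + 28*t^3 - 14*t^2 + 6*t + 2)/(t^2*(9*t^2 + 12*t + 4))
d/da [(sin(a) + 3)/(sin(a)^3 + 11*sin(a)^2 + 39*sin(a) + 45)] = -2*(sin(a) + 4)*cos(a)/((sin(a) + 3)^2*(sin(a) + 5)^2)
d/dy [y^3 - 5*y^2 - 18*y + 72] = 3*y^2 - 10*y - 18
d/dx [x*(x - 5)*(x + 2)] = 3*x^2 - 6*x - 10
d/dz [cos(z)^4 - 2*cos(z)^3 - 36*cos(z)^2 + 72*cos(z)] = 2*(-2*cos(z)^3 + 3*cos(z)^2 + 36*cos(z) - 36)*sin(z)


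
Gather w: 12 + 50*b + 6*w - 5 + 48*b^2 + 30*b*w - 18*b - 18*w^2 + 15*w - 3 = 48*b^2 + 32*b - 18*w^2 + w*(30*b + 21) + 4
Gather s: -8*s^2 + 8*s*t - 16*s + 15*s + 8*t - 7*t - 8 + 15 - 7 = -8*s^2 + s*(8*t - 1) + t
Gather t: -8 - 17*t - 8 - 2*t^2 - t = -2*t^2 - 18*t - 16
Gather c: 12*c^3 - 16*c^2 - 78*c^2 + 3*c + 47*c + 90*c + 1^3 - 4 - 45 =12*c^3 - 94*c^2 + 140*c - 48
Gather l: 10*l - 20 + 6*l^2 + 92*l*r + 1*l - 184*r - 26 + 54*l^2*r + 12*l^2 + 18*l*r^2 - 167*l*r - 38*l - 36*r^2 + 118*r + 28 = l^2*(54*r + 18) + l*(18*r^2 - 75*r - 27) - 36*r^2 - 66*r - 18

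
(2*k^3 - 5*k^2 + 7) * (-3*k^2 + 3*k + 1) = -6*k^5 + 21*k^4 - 13*k^3 - 26*k^2 + 21*k + 7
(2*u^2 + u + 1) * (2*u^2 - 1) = 4*u^4 + 2*u^3 - u - 1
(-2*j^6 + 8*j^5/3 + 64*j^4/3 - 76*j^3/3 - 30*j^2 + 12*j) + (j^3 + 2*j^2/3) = -2*j^6 + 8*j^5/3 + 64*j^4/3 - 73*j^3/3 - 88*j^2/3 + 12*j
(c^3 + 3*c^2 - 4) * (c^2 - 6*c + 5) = c^5 - 3*c^4 - 13*c^3 + 11*c^2 + 24*c - 20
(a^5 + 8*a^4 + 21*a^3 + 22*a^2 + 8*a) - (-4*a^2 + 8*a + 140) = a^5 + 8*a^4 + 21*a^3 + 26*a^2 - 140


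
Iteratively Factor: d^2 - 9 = (d - 3)*(d + 3)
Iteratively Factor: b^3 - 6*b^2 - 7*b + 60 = (b - 4)*(b^2 - 2*b - 15) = (b - 4)*(b + 3)*(b - 5)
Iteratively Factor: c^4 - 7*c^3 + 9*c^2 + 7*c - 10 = (c - 5)*(c^3 - 2*c^2 - c + 2) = (c - 5)*(c + 1)*(c^2 - 3*c + 2) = (c - 5)*(c - 1)*(c + 1)*(c - 2)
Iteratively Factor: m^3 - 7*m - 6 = (m + 2)*(m^2 - 2*m - 3) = (m - 3)*(m + 2)*(m + 1)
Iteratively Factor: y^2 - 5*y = (y)*(y - 5)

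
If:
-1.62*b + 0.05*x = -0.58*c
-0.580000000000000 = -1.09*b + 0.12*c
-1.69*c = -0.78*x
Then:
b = 0.72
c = 1.69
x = 3.66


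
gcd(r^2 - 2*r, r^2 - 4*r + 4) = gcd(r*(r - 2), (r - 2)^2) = r - 2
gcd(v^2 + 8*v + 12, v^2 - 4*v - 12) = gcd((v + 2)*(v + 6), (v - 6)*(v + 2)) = v + 2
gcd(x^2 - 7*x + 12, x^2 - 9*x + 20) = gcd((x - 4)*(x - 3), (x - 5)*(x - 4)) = x - 4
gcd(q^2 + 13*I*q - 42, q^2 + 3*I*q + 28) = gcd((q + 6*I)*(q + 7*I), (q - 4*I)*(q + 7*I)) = q + 7*I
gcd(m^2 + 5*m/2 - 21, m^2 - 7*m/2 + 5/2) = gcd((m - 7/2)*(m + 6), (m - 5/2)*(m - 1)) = 1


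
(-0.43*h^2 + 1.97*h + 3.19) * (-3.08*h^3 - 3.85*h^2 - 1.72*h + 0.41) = 1.3244*h^5 - 4.4121*h^4 - 16.6701*h^3 - 15.8462*h^2 - 4.6791*h + 1.3079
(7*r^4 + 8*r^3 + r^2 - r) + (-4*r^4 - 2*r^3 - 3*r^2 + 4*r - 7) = 3*r^4 + 6*r^3 - 2*r^2 + 3*r - 7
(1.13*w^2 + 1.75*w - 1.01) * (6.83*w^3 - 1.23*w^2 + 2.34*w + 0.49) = 7.7179*w^5 + 10.5626*w^4 - 6.4066*w^3 + 5.891*w^2 - 1.5059*w - 0.4949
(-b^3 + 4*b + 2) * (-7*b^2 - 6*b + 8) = 7*b^5 + 6*b^4 - 36*b^3 - 38*b^2 + 20*b + 16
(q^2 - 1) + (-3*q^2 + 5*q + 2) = -2*q^2 + 5*q + 1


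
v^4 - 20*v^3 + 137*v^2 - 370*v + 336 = (v - 8)*(v - 7)*(v - 3)*(v - 2)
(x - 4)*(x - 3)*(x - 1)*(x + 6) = x^4 - 2*x^3 - 29*x^2 + 102*x - 72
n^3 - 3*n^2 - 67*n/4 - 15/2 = (n - 6)*(n + 1/2)*(n + 5/2)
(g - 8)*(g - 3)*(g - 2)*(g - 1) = g^4 - 14*g^3 + 59*g^2 - 94*g + 48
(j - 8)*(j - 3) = j^2 - 11*j + 24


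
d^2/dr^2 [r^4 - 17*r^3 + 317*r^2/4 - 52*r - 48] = 12*r^2 - 102*r + 317/2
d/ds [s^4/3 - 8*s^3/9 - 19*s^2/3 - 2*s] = 4*s^3/3 - 8*s^2/3 - 38*s/3 - 2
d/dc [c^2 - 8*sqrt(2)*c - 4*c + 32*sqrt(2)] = 2*c - 8*sqrt(2) - 4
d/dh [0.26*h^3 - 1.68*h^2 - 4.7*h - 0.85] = 0.78*h^2 - 3.36*h - 4.7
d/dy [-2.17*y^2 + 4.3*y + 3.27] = 4.3 - 4.34*y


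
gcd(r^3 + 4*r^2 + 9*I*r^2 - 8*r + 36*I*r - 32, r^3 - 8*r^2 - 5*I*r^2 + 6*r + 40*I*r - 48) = r + I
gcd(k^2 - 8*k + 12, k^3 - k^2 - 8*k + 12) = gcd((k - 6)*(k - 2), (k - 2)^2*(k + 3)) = k - 2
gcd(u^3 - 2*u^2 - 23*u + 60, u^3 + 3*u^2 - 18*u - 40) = u^2 + u - 20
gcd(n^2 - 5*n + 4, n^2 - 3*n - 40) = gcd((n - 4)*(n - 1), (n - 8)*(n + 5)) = 1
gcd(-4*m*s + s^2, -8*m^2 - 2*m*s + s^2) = -4*m + s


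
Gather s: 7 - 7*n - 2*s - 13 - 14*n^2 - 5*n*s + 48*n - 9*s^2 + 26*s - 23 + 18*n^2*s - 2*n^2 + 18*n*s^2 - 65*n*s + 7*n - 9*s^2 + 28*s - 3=-16*n^2 + 48*n + s^2*(18*n - 18) + s*(18*n^2 - 70*n + 52) - 32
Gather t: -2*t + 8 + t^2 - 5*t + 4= t^2 - 7*t + 12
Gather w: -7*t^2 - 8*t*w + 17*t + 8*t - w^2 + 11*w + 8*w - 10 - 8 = -7*t^2 + 25*t - w^2 + w*(19 - 8*t) - 18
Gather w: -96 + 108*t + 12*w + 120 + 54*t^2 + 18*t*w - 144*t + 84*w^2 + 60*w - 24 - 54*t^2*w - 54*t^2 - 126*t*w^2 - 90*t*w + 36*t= w^2*(84 - 126*t) + w*(-54*t^2 - 72*t + 72)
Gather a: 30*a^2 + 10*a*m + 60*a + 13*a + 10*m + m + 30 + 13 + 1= 30*a^2 + a*(10*m + 73) + 11*m + 44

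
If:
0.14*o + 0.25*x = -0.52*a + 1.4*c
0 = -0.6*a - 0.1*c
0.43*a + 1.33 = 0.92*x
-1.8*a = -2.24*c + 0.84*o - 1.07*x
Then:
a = -0.09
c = 0.56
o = 3.49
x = 1.40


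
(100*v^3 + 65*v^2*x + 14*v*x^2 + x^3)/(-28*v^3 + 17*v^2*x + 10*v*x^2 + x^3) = (25*v^2 + 10*v*x + x^2)/(-7*v^2 + 6*v*x + x^2)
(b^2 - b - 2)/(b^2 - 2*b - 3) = (b - 2)/(b - 3)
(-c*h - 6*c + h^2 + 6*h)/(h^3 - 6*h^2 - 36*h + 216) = (-c + h)/(h^2 - 12*h + 36)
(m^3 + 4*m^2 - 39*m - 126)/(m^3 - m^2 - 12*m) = (m^2 + m - 42)/(m*(m - 4))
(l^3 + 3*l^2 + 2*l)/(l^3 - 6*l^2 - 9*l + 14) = l*(l + 1)/(l^2 - 8*l + 7)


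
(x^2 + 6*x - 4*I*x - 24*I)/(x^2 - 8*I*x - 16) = (x + 6)/(x - 4*I)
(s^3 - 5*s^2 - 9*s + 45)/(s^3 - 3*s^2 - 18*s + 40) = (s^2 - 9)/(s^2 + 2*s - 8)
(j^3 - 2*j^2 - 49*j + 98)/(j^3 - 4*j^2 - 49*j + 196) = (j - 2)/(j - 4)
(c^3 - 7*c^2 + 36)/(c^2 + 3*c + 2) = (c^2 - 9*c + 18)/(c + 1)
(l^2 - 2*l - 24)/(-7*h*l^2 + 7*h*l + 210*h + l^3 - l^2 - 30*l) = (-l - 4)/(7*h*l + 35*h - l^2 - 5*l)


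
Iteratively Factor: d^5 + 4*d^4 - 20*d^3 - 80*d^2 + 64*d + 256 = (d - 2)*(d^4 + 6*d^3 - 8*d^2 - 96*d - 128) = (d - 2)*(d + 4)*(d^3 + 2*d^2 - 16*d - 32) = (d - 4)*(d - 2)*(d + 4)*(d^2 + 6*d + 8) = (d - 4)*(d - 2)*(d + 4)^2*(d + 2)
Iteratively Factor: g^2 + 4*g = (g)*(g + 4)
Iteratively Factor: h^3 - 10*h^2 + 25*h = (h - 5)*(h^2 - 5*h) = (h - 5)^2*(h)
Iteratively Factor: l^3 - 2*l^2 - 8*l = (l - 4)*(l^2 + 2*l) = (l - 4)*(l + 2)*(l)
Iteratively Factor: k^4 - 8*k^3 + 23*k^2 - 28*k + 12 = (k - 2)*(k^3 - 6*k^2 + 11*k - 6) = (k - 3)*(k - 2)*(k^2 - 3*k + 2) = (k - 3)*(k - 2)^2*(k - 1)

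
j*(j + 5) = j^2 + 5*j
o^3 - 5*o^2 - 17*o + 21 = (o - 7)*(o - 1)*(o + 3)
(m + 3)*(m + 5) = m^2 + 8*m + 15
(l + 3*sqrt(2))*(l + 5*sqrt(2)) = l^2 + 8*sqrt(2)*l + 30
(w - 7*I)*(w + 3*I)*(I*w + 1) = I*w^3 + 5*w^2 + 17*I*w + 21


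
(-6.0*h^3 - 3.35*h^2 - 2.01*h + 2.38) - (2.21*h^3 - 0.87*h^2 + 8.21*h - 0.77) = -8.21*h^3 - 2.48*h^2 - 10.22*h + 3.15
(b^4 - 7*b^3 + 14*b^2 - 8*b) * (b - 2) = b^5 - 9*b^4 + 28*b^3 - 36*b^2 + 16*b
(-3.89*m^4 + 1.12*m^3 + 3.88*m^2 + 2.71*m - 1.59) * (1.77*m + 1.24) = -6.8853*m^5 - 2.8412*m^4 + 8.2564*m^3 + 9.6079*m^2 + 0.5461*m - 1.9716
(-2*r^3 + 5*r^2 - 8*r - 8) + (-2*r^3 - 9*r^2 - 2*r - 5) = -4*r^3 - 4*r^2 - 10*r - 13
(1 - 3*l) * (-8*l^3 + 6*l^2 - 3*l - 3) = 24*l^4 - 26*l^3 + 15*l^2 + 6*l - 3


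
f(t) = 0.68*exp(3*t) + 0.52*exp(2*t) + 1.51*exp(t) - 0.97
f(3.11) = 7958.66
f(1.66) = 120.28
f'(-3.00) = 0.08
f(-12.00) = -0.97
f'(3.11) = 23549.78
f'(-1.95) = 0.24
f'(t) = 2.04*exp(3*t) + 1.04*exp(2*t) + 1.51*exp(t) = (2.04*exp(2*t) + 1.04*exp(t) + 1.51)*exp(t)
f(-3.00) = -0.89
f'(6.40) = 445095115.28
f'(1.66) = 333.48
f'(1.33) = 130.85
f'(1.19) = 88.65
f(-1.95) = -0.74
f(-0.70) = -0.01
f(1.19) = 33.76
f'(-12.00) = 0.00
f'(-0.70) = 1.26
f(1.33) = 48.93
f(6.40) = 148428427.67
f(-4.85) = -0.96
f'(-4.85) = 0.01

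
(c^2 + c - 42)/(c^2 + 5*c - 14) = (c - 6)/(c - 2)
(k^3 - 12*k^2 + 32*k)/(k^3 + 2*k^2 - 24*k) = (k - 8)/(k + 6)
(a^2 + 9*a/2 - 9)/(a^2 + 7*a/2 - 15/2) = (a + 6)/(a + 5)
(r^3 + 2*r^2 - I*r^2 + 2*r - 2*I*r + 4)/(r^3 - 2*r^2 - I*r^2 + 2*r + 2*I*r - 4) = (r + 2)/(r - 2)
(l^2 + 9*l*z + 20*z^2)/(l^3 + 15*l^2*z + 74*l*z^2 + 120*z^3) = 1/(l + 6*z)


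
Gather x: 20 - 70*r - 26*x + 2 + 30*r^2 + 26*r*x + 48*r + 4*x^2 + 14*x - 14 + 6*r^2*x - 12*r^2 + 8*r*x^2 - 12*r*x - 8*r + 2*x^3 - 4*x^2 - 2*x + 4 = 18*r^2 + 8*r*x^2 - 30*r + 2*x^3 + x*(6*r^2 + 14*r - 14) + 12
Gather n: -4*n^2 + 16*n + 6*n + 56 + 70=-4*n^2 + 22*n + 126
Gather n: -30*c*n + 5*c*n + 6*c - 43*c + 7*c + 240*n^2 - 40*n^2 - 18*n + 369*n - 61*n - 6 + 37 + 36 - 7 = -30*c + 200*n^2 + n*(290 - 25*c) + 60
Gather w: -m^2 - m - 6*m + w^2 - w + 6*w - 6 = -m^2 - 7*m + w^2 + 5*w - 6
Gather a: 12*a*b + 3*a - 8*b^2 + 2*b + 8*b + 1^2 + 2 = a*(12*b + 3) - 8*b^2 + 10*b + 3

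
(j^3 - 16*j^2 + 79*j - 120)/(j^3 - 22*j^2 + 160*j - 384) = (j^2 - 8*j + 15)/(j^2 - 14*j + 48)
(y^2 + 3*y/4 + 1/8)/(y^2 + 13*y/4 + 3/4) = (y + 1/2)/(y + 3)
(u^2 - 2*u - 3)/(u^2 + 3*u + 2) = (u - 3)/(u + 2)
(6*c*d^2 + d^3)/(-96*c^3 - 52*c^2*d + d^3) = -d^2/(16*c^2 + 6*c*d - d^2)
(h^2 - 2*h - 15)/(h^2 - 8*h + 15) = (h + 3)/(h - 3)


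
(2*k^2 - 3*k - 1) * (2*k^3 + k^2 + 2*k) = 4*k^5 - 4*k^4 - k^3 - 7*k^2 - 2*k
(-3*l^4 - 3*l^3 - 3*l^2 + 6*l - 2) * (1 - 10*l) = 30*l^5 + 27*l^4 + 27*l^3 - 63*l^2 + 26*l - 2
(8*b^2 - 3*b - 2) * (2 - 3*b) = -24*b^3 + 25*b^2 - 4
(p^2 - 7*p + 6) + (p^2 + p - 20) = 2*p^2 - 6*p - 14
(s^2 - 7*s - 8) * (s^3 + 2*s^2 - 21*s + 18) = s^5 - 5*s^4 - 43*s^3 + 149*s^2 + 42*s - 144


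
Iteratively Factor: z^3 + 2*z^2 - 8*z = (z)*(z^2 + 2*z - 8) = z*(z - 2)*(z + 4)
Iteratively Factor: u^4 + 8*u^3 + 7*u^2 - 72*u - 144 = (u - 3)*(u^3 + 11*u^2 + 40*u + 48) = (u - 3)*(u + 3)*(u^2 + 8*u + 16) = (u - 3)*(u + 3)*(u + 4)*(u + 4)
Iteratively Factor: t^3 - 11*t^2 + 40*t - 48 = (t - 4)*(t^2 - 7*t + 12) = (t - 4)*(t - 3)*(t - 4)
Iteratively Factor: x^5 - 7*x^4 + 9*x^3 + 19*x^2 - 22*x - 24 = (x - 4)*(x^4 - 3*x^3 - 3*x^2 + 7*x + 6) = (x - 4)*(x + 1)*(x^3 - 4*x^2 + x + 6) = (x - 4)*(x - 3)*(x + 1)*(x^2 - x - 2) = (x - 4)*(x - 3)*(x - 2)*(x + 1)*(x + 1)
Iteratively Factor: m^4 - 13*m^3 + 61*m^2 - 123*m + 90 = (m - 5)*(m^3 - 8*m^2 + 21*m - 18) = (m - 5)*(m - 3)*(m^2 - 5*m + 6) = (m - 5)*(m - 3)^2*(m - 2)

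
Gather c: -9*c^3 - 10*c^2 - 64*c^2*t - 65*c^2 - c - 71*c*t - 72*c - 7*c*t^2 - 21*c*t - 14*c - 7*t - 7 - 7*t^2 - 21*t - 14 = -9*c^3 + c^2*(-64*t - 75) + c*(-7*t^2 - 92*t - 87) - 7*t^2 - 28*t - 21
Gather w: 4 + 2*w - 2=2*w + 2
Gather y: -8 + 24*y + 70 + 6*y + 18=30*y + 80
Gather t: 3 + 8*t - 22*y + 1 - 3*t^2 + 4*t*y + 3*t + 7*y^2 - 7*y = -3*t^2 + t*(4*y + 11) + 7*y^2 - 29*y + 4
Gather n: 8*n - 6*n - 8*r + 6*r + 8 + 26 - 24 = 2*n - 2*r + 10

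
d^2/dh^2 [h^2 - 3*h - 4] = 2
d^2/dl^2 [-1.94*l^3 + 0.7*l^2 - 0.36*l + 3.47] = 1.4 - 11.64*l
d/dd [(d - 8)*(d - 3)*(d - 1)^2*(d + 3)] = 5*d^4 - 40*d^3 + 24*d^2 + 164*d - 153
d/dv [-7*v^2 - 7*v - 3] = -14*v - 7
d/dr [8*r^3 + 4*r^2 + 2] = 8*r*(3*r + 1)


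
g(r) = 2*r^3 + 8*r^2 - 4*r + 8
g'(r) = 6*r^2 + 16*r - 4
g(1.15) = 17.02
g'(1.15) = 22.34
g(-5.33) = -46.25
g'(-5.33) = 81.17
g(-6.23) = -140.19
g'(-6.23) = 129.20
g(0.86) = 11.75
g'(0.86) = 14.20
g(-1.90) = 30.76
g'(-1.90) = -12.74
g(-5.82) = -92.02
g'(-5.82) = 106.11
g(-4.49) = 6.20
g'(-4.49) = 45.12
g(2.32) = 66.75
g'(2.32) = 65.41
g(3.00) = 122.00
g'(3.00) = 98.00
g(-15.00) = -4882.00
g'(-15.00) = 1106.00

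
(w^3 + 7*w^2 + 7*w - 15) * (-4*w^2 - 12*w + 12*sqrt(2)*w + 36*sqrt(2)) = -4*w^5 - 40*w^4 + 12*sqrt(2)*w^4 - 112*w^3 + 120*sqrt(2)*w^3 - 24*w^2 + 336*sqrt(2)*w^2 + 72*sqrt(2)*w + 180*w - 540*sqrt(2)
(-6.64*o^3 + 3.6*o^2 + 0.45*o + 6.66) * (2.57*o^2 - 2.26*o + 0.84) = -17.0648*o^5 + 24.2584*o^4 - 12.5571*o^3 + 19.1232*o^2 - 14.6736*o + 5.5944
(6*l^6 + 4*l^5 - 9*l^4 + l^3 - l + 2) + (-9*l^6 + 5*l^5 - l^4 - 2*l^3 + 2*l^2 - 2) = -3*l^6 + 9*l^5 - 10*l^4 - l^3 + 2*l^2 - l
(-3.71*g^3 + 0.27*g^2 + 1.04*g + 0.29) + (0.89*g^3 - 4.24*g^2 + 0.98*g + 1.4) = -2.82*g^3 - 3.97*g^2 + 2.02*g + 1.69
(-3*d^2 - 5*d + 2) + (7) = -3*d^2 - 5*d + 9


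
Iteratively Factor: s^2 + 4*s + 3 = (s + 3)*(s + 1)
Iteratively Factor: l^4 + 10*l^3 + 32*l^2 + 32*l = (l + 2)*(l^3 + 8*l^2 + 16*l) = (l + 2)*(l + 4)*(l^2 + 4*l) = l*(l + 2)*(l + 4)*(l + 4)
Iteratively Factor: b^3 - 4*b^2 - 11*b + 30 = (b - 2)*(b^2 - 2*b - 15) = (b - 5)*(b - 2)*(b + 3)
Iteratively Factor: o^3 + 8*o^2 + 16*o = (o + 4)*(o^2 + 4*o) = (o + 4)^2*(o)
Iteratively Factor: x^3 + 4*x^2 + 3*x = (x + 1)*(x^2 + 3*x) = x*(x + 1)*(x + 3)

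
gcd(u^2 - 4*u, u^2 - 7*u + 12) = u - 4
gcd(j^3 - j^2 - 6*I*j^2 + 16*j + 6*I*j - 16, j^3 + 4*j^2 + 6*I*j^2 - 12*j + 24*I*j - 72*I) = 1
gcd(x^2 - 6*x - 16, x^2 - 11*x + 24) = x - 8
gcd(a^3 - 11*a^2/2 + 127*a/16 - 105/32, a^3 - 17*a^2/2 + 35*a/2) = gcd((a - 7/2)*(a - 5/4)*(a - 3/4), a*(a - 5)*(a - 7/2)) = a - 7/2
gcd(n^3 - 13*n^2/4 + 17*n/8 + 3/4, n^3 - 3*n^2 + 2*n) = n - 2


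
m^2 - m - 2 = (m - 2)*(m + 1)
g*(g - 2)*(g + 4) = g^3 + 2*g^2 - 8*g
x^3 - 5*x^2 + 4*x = x*(x - 4)*(x - 1)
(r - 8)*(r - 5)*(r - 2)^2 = r^4 - 17*r^3 + 96*r^2 - 212*r + 160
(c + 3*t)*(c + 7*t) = c^2 + 10*c*t + 21*t^2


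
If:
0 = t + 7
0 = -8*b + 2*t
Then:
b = -7/4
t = -7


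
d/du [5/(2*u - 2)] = -5/(2*(u - 1)^2)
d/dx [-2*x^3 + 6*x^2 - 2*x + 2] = -6*x^2 + 12*x - 2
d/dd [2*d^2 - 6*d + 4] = 4*d - 6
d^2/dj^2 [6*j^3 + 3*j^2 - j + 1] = 36*j + 6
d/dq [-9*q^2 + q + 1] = 1 - 18*q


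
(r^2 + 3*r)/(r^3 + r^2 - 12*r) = (r + 3)/(r^2 + r - 12)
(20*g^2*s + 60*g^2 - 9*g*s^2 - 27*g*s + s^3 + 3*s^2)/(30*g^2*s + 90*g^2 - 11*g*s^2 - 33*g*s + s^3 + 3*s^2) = (-4*g + s)/(-6*g + s)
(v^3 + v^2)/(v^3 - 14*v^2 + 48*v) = v*(v + 1)/(v^2 - 14*v + 48)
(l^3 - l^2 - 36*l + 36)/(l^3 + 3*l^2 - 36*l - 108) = (l - 1)/(l + 3)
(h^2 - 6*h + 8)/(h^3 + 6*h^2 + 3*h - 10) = (h^2 - 6*h + 8)/(h^3 + 6*h^2 + 3*h - 10)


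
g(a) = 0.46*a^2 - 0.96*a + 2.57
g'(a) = 0.92*a - 0.96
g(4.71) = 8.25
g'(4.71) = 3.37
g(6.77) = 17.15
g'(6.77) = 5.27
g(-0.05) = 2.62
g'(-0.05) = -1.01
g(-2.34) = 7.34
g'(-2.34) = -3.11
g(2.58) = 3.16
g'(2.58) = 1.41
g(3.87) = 5.74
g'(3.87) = 2.60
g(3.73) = 5.39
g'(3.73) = 2.47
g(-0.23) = 2.82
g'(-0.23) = -1.17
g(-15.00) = 120.47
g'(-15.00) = -14.76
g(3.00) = 3.83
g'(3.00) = 1.80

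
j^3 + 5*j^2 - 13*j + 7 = (j - 1)^2*(j + 7)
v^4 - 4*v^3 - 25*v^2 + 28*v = v*(v - 7)*(v - 1)*(v + 4)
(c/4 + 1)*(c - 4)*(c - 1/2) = c^3/4 - c^2/8 - 4*c + 2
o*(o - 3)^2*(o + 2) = o^4 - 4*o^3 - 3*o^2 + 18*o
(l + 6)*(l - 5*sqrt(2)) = l^2 - 5*sqrt(2)*l + 6*l - 30*sqrt(2)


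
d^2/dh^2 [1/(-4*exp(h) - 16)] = (4 - exp(h))*exp(h)/(4*(exp(h) + 4)^3)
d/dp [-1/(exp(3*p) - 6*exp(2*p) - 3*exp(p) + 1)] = 3*(exp(2*p) - 4*exp(p) - 1)*exp(p)/(exp(3*p) - 6*exp(2*p) - 3*exp(p) + 1)^2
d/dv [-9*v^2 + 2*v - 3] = 2 - 18*v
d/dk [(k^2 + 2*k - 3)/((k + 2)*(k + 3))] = 3/(k^2 + 4*k + 4)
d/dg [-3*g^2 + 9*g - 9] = 9 - 6*g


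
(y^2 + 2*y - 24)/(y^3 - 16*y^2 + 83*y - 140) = (y + 6)/(y^2 - 12*y + 35)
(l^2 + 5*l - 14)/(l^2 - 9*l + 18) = (l^2 + 5*l - 14)/(l^2 - 9*l + 18)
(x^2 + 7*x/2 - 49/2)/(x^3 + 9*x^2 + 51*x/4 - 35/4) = 2*(2*x - 7)/(4*x^2 + 8*x - 5)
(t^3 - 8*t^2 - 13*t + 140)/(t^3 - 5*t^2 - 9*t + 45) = (t^2 - 3*t - 28)/(t^2 - 9)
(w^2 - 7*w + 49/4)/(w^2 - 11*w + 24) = (w^2 - 7*w + 49/4)/(w^2 - 11*w + 24)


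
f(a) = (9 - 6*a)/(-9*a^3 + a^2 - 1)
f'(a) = (9 - 6*a)*(27*a^2 - 2*a)/(-9*a^3 + a^2 - 1)^2 - 6/(-9*a^3 + a^2 - 1) = 3*(18*a^3 - 2*a^2 - a*(2*a - 3)*(27*a - 2) + 2)/(9*a^3 - a^2 + 1)^2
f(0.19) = -7.66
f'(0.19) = 10.29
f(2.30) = 0.05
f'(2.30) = -0.00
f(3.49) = 0.03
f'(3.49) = -0.01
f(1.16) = -0.15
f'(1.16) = 0.81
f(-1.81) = 0.36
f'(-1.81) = 0.48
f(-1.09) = 1.31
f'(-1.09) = 3.29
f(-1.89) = 0.32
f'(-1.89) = 0.41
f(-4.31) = 0.05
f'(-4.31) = 0.02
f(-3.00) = 0.11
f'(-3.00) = 0.08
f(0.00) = -9.00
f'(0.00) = 6.00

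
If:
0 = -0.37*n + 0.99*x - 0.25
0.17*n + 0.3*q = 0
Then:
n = 2.67567567567568*x - 0.675675675675676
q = 0.382882882882883 - 1.51621621621622*x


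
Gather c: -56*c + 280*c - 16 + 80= 224*c + 64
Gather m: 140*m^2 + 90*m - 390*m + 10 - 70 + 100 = 140*m^2 - 300*m + 40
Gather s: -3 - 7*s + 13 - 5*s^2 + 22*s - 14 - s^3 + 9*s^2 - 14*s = -s^3 + 4*s^2 + s - 4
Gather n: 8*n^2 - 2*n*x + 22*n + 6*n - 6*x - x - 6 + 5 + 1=8*n^2 + n*(28 - 2*x) - 7*x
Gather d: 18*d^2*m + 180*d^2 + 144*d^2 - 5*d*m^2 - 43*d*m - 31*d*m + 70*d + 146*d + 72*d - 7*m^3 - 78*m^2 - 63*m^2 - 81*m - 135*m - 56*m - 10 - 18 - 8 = d^2*(18*m + 324) + d*(-5*m^2 - 74*m + 288) - 7*m^3 - 141*m^2 - 272*m - 36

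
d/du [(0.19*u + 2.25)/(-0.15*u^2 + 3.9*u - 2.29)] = (0.0285*u^2 + 0.675*u - 9.2101)/(0.0225*u^4 - 1.17*u^3 + 15.897*u^2 - 17.862*u + 5.2441)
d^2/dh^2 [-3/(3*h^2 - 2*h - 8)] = 6*(-9*h^2 + 6*h + 4*(3*h - 1)^2 + 24)/(-3*h^2 + 2*h + 8)^3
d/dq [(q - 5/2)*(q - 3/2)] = 2*q - 4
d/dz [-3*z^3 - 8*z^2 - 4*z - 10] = -9*z^2 - 16*z - 4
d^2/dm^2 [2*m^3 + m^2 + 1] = 12*m + 2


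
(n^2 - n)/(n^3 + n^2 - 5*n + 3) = n/(n^2 + 2*n - 3)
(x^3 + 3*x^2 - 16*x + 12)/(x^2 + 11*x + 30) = (x^2 - 3*x + 2)/(x + 5)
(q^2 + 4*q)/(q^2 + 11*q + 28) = q/(q + 7)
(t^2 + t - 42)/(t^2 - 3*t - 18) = (t + 7)/(t + 3)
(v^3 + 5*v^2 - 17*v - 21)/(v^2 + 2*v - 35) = (v^2 - 2*v - 3)/(v - 5)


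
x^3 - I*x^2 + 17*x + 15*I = (x - 5*I)*(x + I)*(x + 3*I)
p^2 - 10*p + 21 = (p - 7)*(p - 3)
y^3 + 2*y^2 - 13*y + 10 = (y - 2)*(y - 1)*(y + 5)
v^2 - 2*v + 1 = (v - 1)^2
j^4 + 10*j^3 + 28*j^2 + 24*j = j*(j + 2)^2*(j + 6)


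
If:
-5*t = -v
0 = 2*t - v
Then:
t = 0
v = 0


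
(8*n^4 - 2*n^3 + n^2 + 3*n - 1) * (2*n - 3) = 16*n^5 - 28*n^4 + 8*n^3 + 3*n^2 - 11*n + 3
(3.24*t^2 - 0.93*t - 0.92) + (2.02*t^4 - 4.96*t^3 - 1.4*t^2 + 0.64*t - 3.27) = 2.02*t^4 - 4.96*t^3 + 1.84*t^2 - 0.29*t - 4.19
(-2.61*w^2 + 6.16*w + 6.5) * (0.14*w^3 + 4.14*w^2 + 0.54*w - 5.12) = -0.3654*w^5 - 9.943*w^4 + 25.003*w^3 + 43.5996*w^2 - 28.0292*w - 33.28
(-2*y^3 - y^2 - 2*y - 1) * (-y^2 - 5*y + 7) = 2*y^5 + 11*y^4 - 7*y^3 + 4*y^2 - 9*y - 7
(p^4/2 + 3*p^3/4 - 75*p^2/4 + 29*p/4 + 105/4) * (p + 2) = p^5/2 + 7*p^4/4 - 69*p^3/4 - 121*p^2/4 + 163*p/4 + 105/2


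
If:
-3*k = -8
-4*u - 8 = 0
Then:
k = 8/3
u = -2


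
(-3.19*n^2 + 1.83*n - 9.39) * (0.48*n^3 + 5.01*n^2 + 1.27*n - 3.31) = -1.5312*n^5 - 15.1035*n^4 + 0.6098*n^3 - 34.1609*n^2 - 17.9826*n + 31.0809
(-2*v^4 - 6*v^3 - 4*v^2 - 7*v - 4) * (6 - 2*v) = 4*v^5 - 28*v^3 - 10*v^2 - 34*v - 24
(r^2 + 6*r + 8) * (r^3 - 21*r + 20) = r^5 + 6*r^4 - 13*r^3 - 106*r^2 - 48*r + 160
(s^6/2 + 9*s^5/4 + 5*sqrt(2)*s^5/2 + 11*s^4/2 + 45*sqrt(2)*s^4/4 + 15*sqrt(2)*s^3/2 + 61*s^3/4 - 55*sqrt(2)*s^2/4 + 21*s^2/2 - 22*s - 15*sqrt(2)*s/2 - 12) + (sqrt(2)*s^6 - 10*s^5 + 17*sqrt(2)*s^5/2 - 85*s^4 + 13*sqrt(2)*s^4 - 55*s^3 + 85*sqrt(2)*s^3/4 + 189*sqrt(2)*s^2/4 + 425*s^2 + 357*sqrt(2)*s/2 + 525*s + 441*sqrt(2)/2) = s^6/2 + sqrt(2)*s^6 - 31*s^5/4 + 11*sqrt(2)*s^5 - 159*s^4/2 + 97*sqrt(2)*s^4/4 - 159*s^3/4 + 115*sqrt(2)*s^3/4 + 67*sqrt(2)*s^2/2 + 871*s^2/2 + 171*sqrt(2)*s + 503*s - 12 + 441*sqrt(2)/2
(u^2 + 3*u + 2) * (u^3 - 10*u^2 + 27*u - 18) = u^5 - 7*u^4 - u^3 + 43*u^2 - 36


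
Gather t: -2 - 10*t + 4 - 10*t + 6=8 - 20*t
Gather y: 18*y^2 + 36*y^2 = 54*y^2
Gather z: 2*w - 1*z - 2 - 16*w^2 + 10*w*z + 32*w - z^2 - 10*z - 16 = -16*w^2 + 34*w - z^2 + z*(10*w - 11) - 18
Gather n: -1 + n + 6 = n + 5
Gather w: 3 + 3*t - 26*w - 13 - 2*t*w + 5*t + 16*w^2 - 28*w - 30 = 8*t + 16*w^2 + w*(-2*t - 54) - 40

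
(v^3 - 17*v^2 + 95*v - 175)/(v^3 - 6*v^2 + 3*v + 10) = (v^2 - 12*v + 35)/(v^2 - v - 2)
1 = 1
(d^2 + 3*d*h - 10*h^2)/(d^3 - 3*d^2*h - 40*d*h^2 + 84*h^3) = (d + 5*h)/(d^2 - d*h - 42*h^2)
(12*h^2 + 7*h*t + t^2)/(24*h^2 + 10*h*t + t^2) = (3*h + t)/(6*h + t)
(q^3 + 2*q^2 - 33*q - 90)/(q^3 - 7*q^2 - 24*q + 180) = (q + 3)/(q - 6)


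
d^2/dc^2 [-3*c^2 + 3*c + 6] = -6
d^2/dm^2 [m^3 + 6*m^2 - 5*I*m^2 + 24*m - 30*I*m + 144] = 6*m + 12 - 10*I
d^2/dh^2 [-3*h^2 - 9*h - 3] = -6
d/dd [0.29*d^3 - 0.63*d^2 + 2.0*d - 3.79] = 0.87*d^2 - 1.26*d + 2.0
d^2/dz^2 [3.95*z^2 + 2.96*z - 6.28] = 7.90000000000000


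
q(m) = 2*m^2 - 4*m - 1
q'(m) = 4*m - 4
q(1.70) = -2.02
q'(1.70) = 2.80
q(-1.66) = 11.15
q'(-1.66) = -10.64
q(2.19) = -0.17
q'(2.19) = 4.76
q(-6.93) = 122.77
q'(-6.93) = -31.72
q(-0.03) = -0.88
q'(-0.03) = -4.12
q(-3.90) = 45.02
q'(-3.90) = -19.60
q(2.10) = -0.58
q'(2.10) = 4.40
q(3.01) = 5.08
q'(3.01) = 8.04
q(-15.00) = 509.00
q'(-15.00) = -64.00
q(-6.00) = 95.00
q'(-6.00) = -28.00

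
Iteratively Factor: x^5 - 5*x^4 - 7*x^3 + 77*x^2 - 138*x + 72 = (x - 3)*(x^4 - 2*x^3 - 13*x^2 + 38*x - 24) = (x - 3)^2*(x^3 + x^2 - 10*x + 8) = (x - 3)^2*(x + 4)*(x^2 - 3*x + 2) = (x - 3)^2*(x - 2)*(x + 4)*(x - 1)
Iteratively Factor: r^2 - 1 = (r + 1)*(r - 1)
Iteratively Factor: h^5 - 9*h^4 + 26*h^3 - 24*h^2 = (h - 3)*(h^4 - 6*h^3 + 8*h^2) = (h - 3)*(h - 2)*(h^3 - 4*h^2) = (h - 4)*(h - 3)*(h - 2)*(h^2) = h*(h - 4)*(h - 3)*(h - 2)*(h)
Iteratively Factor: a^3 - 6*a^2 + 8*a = (a - 4)*(a^2 - 2*a) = a*(a - 4)*(a - 2)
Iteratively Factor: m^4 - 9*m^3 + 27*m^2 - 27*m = (m - 3)*(m^3 - 6*m^2 + 9*m) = (m - 3)^2*(m^2 - 3*m) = m*(m - 3)^2*(m - 3)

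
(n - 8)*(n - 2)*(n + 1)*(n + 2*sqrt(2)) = n^4 - 9*n^3 + 2*sqrt(2)*n^3 - 18*sqrt(2)*n^2 + 6*n^2 + 16*n + 12*sqrt(2)*n + 32*sqrt(2)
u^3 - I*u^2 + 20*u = u*(u - 5*I)*(u + 4*I)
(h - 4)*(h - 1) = h^2 - 5*h + 4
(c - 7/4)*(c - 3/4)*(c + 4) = c^3 + 3*c^2/2 - 139*c/16 + 21/4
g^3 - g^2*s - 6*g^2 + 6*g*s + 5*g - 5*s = (g - 5)*(g - 1)*(g - s)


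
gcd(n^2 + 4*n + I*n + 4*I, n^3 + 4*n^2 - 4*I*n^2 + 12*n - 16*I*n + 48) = n + 4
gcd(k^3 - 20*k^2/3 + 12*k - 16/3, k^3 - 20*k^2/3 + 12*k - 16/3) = k^3 - 20*k^2/3 + 12*k - 16/3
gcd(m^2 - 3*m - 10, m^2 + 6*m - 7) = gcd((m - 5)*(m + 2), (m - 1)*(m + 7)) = 1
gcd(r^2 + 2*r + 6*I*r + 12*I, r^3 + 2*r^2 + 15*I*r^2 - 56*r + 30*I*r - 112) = r + 2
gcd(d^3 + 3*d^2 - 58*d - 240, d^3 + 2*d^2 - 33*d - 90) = d + 5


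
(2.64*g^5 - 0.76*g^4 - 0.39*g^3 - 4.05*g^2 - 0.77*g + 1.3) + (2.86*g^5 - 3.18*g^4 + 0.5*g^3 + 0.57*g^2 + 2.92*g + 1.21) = 5.5*g^5 - 3.94*g^4 + 0.11*g^3 - 3.48*g^2 + 2.15*g + 2.51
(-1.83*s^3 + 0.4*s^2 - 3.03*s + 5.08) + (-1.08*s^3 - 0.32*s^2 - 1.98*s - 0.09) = -2.91*s^3 + 0.08*s^2 - 5.01*s + 4.99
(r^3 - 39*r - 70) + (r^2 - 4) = r^3 + r^2 - 39*r - 74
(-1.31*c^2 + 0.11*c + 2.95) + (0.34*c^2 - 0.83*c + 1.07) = -0.97*c^2 - 0.72*c + 4.02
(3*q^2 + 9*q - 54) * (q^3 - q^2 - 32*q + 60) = 3*q^5 + 6*q^4 - 159*q^3 - 54*q^2 + 2268*q - 3240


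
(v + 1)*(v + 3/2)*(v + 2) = v^3 + 9*v^2/2 + 13*v/2 + 3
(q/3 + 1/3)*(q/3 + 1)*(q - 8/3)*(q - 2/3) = q^4/9 + 2*q^3/27 - 77*q^2/81 - 26*q/81 + 16/27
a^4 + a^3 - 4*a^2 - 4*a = a*(a - 2)*(a + 1)*(a + 2)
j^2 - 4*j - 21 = (j - 7)*(j + 3)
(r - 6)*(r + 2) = r^2 - 4*r - 12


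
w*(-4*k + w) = -4*k*w + w^2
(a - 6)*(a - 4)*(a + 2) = a^3 - 8*a^2 + 4*a + 48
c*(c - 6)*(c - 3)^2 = c^4 - 12*c^3 + 45*c^2 - 54*c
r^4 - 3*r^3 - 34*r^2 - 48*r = r*(r - 8)*(r + 2)*(r + 3)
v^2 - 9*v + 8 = (v - 8)*(v - 1)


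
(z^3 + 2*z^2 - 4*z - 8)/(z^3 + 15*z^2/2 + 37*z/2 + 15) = 2*(z^2 - 4)/(2*z^2 + 11*z + 15)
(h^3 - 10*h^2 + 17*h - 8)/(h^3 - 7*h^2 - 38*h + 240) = (h^2 - 2*h + 1)/(h^2 + h - 30)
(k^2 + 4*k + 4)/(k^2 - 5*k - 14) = (k + 2)/(k - 7)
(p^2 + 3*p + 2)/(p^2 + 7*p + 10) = (p + 1)/(p + 5)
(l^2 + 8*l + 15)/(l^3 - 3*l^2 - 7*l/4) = 4*(l^2 + 8*l + 15)/(l*(4*l^2 - 12*l - 7))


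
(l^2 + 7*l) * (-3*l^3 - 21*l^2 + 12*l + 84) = -3*l^5 - 42*l^4 - 135*l^3 + 168*l^2 + 588*l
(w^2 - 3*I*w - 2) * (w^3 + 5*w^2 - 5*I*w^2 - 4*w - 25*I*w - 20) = w^5 + 5*w^4 - 8*I*w^4 - 21*w^3 - 40*I*w^3 - 105*w^2 + 22*I*w^2 + 8*w + 110*I*w + 40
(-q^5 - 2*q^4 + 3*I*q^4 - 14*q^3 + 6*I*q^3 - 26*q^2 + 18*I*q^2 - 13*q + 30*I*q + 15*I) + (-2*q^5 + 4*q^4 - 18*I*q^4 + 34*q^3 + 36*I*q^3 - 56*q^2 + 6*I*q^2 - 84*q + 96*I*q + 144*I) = -3*q^5 + 2*q^4 - 15*I*q^4 + 20*q^3 + 42*I*q^3 - 82*q^2 + 24*I*q^2 - 97*q + 126*I*q + 159*I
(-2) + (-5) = -7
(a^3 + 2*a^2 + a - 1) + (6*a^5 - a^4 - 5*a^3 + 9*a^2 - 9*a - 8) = 6*a^5 - a^4 - 4*a^3 + 11*a^2 - 8*a - 9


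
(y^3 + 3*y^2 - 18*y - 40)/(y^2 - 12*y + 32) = (y^2 + 7*y + 10)/(y - 8)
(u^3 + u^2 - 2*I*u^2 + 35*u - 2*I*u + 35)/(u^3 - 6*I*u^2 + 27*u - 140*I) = (u + 1)/(u - 4*I)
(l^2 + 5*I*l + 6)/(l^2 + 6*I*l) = (l - I)/l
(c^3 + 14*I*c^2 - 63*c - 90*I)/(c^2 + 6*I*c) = c + 8*I - 15/c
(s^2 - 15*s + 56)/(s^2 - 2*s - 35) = (s - 8)/(s + 5)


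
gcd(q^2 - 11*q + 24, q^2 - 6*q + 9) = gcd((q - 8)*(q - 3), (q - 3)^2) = q - 3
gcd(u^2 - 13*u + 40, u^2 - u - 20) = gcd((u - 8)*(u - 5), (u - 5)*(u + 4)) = u - 5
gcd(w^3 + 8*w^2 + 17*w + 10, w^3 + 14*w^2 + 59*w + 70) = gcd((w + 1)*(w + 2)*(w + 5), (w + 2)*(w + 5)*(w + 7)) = w^2 + 7*w + 10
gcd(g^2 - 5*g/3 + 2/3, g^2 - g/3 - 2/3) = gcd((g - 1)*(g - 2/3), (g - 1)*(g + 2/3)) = g - 1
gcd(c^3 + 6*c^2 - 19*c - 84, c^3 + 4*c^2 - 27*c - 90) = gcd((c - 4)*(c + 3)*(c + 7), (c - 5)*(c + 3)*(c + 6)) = c + 3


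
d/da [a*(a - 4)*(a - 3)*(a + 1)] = 4*a^3 - 18*a^2 + 10*a + 12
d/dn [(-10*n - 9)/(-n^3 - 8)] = (-20*n^3 - 27*n^2 + 80)/(n^6 + 16*n^3 + 64)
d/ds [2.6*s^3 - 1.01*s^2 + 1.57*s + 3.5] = 7.8*s^2 - 2.02*s + 1.57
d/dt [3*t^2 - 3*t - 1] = 6*t - 3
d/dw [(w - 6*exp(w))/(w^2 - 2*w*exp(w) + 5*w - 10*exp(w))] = ((1 - 6*exp(w))*(w^2 - 2*w*exp(w) + 5*w - 10*exp(w)) + (w - 6*exp(w))*(2*w*exp(w) - 2*w + 12*exp(w) - 5))/(w^2 - 2*w*exp(w) + 5*w - 10*exp(w))^2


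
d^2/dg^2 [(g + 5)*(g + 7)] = 2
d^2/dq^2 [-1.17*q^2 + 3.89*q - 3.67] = -2.34000000000000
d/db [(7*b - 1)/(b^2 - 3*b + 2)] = (-7*b^2 + 2*b + 11)/(b^4 - 6*b^3 + 13*b^2 - 12*b + 4)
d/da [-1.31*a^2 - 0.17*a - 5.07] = -2.62*a - 0.17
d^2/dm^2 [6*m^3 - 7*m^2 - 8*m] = 36*m - 14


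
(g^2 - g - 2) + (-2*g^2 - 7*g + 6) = -g^2 - 8*g + 4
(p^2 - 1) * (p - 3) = p^3 - 3*p^2 - p + 3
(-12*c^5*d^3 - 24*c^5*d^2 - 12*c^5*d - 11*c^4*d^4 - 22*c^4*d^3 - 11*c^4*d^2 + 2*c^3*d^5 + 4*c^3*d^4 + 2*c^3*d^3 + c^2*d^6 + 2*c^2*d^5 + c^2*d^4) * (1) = -12*c^5*d^3 - 24*c^5*d^2 - 12*c^5*d - 11*c^4*d^4 - 22*c^4*d^3 - 11*c^4*d^2 + 2*c^3*d^5 + 4*c^3*d^4 + 2*c^3*d^3 + c^2*d^6 + 2*c^2*d^5 + c^2*d^4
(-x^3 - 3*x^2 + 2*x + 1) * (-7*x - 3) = 7*x^4 + 24*x^3 - 5*x^2 - 13*x - 3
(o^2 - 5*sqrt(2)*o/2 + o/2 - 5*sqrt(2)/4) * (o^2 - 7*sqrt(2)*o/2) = o^4 - 6*sqrt(2)*o^3 + o^3/2 - 3*sqrt(2)*o^2 + 35*o^2/2 + 35*o/4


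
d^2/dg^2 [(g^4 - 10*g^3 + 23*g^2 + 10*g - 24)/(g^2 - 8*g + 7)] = 2*(g^3 - 21*g^2 + 147*g - 319)/(g^3 - 21*g^2 + 147*g - 343)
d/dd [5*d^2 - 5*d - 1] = 10*d - 5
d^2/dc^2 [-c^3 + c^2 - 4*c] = 2 - 6*c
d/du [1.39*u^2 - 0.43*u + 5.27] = 2.78*u - 0.43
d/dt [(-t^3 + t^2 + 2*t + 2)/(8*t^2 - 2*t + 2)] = (-2*t^4 + t^3 - 6*t^2 - 7*t + 2)/(16*t^4 - 8*t^3 + 9*t^2 - 2*t + 1)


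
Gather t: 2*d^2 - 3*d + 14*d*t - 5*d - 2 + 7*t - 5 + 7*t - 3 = 2*d^2 - 8*d + t*(14*d + 14) - 10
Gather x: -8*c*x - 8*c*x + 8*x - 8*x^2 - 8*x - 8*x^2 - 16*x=-16*x^2 + x*(-16*c - 16)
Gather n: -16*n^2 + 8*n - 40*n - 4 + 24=-16*n^2 - 32*n + 20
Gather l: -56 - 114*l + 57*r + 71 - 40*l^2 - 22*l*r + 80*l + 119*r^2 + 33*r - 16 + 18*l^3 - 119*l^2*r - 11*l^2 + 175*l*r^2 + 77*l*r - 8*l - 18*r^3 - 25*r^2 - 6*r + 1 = 18*l^3 + l^2*(-119*r - 51) + l*(175*r^2 + 55*r - 42) - 18*r^3 + 94*r^2 + 84*r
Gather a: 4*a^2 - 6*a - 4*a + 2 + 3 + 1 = 4*a^2 - 10*a + 6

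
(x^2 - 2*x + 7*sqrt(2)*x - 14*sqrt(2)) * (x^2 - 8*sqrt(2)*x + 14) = x^4 - 2*x^3 - sqrt(2)*x^3 - 98*x^2 + 2*sqrt(2)*x^2 + 98*sqrt(2)*x + 196*x - 196*sqrt(2)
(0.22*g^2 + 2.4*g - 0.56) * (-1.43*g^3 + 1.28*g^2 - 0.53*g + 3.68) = -0.3146*g^5 - 3.1504*g^4 + 3.7562*g^3 - 1.1792*g^2 + 9.1288*g - 2.0608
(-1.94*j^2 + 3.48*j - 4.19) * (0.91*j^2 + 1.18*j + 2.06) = -1.7654*j^4 + 0.877600000000001*j^3 - 3.7029*j^2 + 2.2246*j - 8.6314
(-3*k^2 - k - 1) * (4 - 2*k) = 6*k^3 - 10*k^2 - 2*k - 4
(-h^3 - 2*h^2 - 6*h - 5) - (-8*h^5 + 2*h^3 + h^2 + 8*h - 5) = 8*h^5 - 3*h^3 - 3*h^2 - 14*h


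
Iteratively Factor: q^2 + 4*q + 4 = (q + 2)*(q + 2)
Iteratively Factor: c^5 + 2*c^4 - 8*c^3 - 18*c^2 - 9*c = (c + 1)*(c^4 + c^3 - 9*c^2 - 9*c) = c*(c + 1)*(c^3 + c^2 - 9*c - 9) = c*(c + 1)^2*(c^2 - 9) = c*(c + 1)^2*(c + 3)*(c - 3)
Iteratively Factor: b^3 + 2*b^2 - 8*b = (b)*(b^2 + 2*b - 8) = b*(b + 4)*(b - 2)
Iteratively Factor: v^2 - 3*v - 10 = (v - 5)*(v + 2)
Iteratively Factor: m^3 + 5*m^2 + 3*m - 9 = (m + 3)*(m^2 + 2*m - 3) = (m - 1)*(m + 3)*(m + 3)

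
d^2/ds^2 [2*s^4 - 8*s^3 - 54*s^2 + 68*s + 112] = 24*s^2 - 48*s - 108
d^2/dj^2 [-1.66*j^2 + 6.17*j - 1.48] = -3.32000000000000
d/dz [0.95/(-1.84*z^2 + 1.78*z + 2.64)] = (3.496*z - 1.691)/(-1.84*z^2 + 1.78*z + 2.64)^2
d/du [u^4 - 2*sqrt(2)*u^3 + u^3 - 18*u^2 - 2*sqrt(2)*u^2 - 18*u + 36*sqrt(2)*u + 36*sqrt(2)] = 4*u^3 - 6*sqrt(2)*u^2 + 3*u^2 - 36*u - 4*sqrt(2)*u - 18 + 36*sqrt(2)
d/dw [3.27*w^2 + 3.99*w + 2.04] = 6.54*w + 3.99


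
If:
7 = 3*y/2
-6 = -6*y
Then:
No Solution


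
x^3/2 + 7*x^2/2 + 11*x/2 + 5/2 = (x/2 + 1/2)*(x + 1)*(x + 5)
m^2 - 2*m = m*(m - 2)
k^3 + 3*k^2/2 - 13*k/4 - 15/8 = (k - 3/2)*(k + 1/2)*(k + 5/2)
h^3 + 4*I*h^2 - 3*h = h*(h + I)*(h + 3*I)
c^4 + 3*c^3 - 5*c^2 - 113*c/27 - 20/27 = (c - 5/3)*(c + 1/3)^2*(c + 4)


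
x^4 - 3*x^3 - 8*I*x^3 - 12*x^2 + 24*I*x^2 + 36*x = x*(x - 3)*(x - 6*I)*(x - 2*I)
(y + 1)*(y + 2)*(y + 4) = y^3 + 7*y^2 + 14*y + 8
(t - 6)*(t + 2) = t^2 - 4*t - 12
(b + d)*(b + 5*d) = b^2 + 6*b*d + 5*d^2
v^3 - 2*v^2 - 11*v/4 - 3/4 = (v - 3)*(v + 1/2)^2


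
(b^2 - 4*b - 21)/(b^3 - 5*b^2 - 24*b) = (b - 7)/(b*(b - 8))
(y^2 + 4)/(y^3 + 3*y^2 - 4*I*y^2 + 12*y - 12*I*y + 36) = (y - 2*I)/(y^2 + y*(3 - 6*I) - 18*I)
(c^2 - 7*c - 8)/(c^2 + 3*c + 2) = (c - 8)/(c + 2)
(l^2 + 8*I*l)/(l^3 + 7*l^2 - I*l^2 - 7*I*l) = (l + 8*I)/(l^2 + l*(7 - I) - 7*I)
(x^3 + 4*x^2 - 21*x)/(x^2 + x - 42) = x*(x - 3)/(x - 6)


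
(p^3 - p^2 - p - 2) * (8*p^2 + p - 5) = 8*p^5 - 7*p^4 - 14*p^3 - 12*p^2 + 3*p + 10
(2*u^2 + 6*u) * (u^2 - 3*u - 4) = 2*u^4 - 26*u^2 - 24*u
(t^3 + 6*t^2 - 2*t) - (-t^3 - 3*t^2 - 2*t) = 2*t^3 + 9*t^2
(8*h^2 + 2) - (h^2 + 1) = 7*h^2 + 1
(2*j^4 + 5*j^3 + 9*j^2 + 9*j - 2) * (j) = 2*j^5 + 5*j^4 + 9*j^3 + 9*j^2 - 2*j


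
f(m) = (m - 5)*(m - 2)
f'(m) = 2*m - 7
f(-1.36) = 21.37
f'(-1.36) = -9.72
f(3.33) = -2.22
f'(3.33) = -0.34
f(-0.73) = 15.64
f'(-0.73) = -8.46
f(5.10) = 0.31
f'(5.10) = 3.20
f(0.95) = 4.25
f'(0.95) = -5.10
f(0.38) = 7.48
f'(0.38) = -6.24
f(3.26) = -2.19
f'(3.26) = -0.48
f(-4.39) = 60.00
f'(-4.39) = -15.78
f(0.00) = 10.00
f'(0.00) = -7.00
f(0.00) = 10.00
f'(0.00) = -7.00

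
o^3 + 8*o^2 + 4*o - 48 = (o - 2)*(o + 4)*(o + 6)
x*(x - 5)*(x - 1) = x^3 - 6*x^2 + 5*x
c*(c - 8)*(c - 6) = c^3 - 14*c^2 + 48*c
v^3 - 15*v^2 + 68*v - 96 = (v - 8)*(v - 4)*(v - 3)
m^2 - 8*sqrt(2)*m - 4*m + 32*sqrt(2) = (m - 4)*(m - 8*sqrt(2))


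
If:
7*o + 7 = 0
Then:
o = -1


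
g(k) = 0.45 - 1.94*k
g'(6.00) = -1.94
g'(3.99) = -1.94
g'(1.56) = -1.94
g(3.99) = -7.29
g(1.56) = -2.58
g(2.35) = -4.11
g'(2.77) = -1.94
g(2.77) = -4.92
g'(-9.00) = -1.94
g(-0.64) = 1.69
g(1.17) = -1.82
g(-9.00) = 17.91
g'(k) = -1.94000000000000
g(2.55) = -4.50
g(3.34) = -6.03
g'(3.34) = -1.94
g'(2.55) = -1.94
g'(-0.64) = -1.94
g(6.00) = -11.19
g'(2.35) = -1.94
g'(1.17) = -1.94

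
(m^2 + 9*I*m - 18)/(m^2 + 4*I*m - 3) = (m + 6*I)/(m + I)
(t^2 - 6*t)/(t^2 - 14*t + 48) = t/(t - 8)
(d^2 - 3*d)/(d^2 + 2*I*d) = (d - 3)/(d + 2*I)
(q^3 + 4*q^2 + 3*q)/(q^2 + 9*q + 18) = q*(q + 1)/(q + 6)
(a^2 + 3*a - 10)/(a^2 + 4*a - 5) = (a - 2)/(a - 1)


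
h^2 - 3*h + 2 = (h - 2)*(h - 1)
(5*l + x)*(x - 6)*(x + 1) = 5*l*x^2 - 25*l*x - 30*l + x^3 - 5*x^2 - 6*x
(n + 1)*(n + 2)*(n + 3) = n^3 + 6*n^2 + 11*n + 6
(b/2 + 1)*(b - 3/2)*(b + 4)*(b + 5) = b^4/2 + 19*b^3/4 + 43*b^2/4 - 17*b/2 - 30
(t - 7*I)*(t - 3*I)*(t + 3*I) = t^3 - 7*I*t^2 + 9*t - 63*I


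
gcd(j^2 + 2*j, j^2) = j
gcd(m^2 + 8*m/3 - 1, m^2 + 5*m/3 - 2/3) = m - 1/3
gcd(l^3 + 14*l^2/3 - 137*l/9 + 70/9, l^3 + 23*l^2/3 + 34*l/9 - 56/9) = l^2 + 19*l/3 - 14/3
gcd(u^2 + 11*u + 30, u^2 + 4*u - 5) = u + 5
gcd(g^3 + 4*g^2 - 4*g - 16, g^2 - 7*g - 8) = 1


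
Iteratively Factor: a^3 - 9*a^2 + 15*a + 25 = (a + 1)*(a^2 - 10*a + 25) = (a - 5)*(a + 1)*(a - 5)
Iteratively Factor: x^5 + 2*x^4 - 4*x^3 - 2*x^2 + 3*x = (x + 3)*(x^4 - x^3 - x^2 + x) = (x + 1)*(x + 3)*(x^3 - 2*x^2 + x) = x*(x + 1)*(x + 3)*(x^2 - 2*x + 1) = x*(x - 1)*(x + 1)*(x + 3)*(x - 1)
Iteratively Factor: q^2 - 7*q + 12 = (q - 3)*(q - 4)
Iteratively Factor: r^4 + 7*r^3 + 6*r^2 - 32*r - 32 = (r + 4)*(r^3 + 3*r^2 - 6*r - 8) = (r + 1)*(r + 4)*(r^2 + 2*r - 8) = (r - 2)*(r + 1)*(r + 4)*(r + 4)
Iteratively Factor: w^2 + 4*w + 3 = (w + 3)*(w + 1)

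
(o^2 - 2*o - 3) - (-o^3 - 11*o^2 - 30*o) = o^3 + 12*o^2 + 28*o - 3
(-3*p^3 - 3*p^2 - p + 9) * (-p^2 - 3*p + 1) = 3*p^5 + 12*p^4 + 7*p^3 - 9*p^2 - 28*p + 9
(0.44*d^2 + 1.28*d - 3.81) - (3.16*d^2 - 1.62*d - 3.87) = -2.72*d^2 + 2.9*d + 0.0600000000000001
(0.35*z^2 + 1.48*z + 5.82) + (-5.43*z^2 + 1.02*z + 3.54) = -5.08*z^2 + 2.5*z + 9.36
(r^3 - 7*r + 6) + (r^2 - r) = r^3 + r^2 - 8*r + 6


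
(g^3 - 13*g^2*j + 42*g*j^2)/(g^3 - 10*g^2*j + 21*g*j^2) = (g - 6*j)/(g - 3*j)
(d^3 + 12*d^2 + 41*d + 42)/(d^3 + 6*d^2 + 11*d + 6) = (d + 7)/(d + 1)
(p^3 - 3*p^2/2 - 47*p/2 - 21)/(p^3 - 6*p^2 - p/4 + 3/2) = 2*(2*p^2 + 9*p + 7)/(4*p^2 - 1)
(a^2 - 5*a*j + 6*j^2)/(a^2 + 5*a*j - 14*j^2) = (a - 3*j)/(a + 7*j)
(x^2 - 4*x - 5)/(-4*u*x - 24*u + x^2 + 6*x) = (-x^2 + 4*x + 5)/(4*u*x + 24*u - x^2 - 6*x)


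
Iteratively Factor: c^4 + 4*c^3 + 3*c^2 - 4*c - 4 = (c + 2)*(c^3 + 2*c^2 - c - 2) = (c + 2)^2*(c^2 - 1) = (c - 1)*(c + 2)^2*(c + 1)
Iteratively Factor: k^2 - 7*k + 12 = (k - 3)*(k - 4)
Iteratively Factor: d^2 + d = (d + 1)*(d)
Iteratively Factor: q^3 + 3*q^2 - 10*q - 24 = (q + 2)*(q^2 + q - 12) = (q - 3)*(q + 2)*(q + 4)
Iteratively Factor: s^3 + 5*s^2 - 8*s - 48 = (s - 3)*(s^2 + 8*s + 16) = (s - 3)*(s + 4)*(s + 4)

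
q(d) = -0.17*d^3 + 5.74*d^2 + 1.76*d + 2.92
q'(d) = -0.51*d^2 + 11.48*d + 1.76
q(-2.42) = 34.69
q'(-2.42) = -29.01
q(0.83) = 8.24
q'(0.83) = 10.94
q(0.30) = 3.96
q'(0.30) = 5.16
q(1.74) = 22.47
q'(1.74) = 20.19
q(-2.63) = 41.09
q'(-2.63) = -31.96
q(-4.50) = 126.73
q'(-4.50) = -60.23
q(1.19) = 12.86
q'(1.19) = 14.70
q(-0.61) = 4.02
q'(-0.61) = -5.43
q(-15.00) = 1841.77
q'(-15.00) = -285.19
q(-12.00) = 1102.12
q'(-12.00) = -209.44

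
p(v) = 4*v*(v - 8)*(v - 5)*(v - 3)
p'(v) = 4*v*(v - 8)*(v - 5) + 4*v*(v - 8)*(v - 3) + 4*v*(v - 5)*(v - 3) + 4*(v - 8)*(v - 5)*(v - 3) = 16*v^3 - 192*v^2 + 632*v - 480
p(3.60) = 53.22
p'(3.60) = 53.38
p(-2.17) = 3272.28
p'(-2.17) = -2919.04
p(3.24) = 26.06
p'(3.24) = 96.34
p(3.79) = 61.01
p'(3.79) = 28.41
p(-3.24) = 7490.02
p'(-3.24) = -5087.41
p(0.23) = -94.45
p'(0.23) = -344.60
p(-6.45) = 40338.97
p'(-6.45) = -16837.46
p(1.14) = -224.59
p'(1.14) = 14.66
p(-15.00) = 496800.00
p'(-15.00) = -107160.00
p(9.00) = 864.00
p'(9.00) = 1320.00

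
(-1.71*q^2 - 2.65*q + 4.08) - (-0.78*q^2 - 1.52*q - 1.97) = -0.93*q^2 - 1.13*q + 6.05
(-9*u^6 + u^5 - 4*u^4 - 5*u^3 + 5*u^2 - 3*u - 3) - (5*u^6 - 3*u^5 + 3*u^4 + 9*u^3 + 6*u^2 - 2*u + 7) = -14*u^6 + 4*u^5 - 7*u^4 - 14*u^3 - u^2 - u - 10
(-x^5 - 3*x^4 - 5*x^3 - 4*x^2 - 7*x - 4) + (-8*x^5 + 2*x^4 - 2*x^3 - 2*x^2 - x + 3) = -9*x^5 - x^4 - 7*x^3 - 6*x^2 - 8*x - 1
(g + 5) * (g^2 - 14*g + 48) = g^3 - 9*g^2 - 22*g + 240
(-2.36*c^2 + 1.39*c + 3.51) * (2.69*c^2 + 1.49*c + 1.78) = -6.3484*c^4 + 0.2227*c^3 + 7.3122*c^2 + 7.7041*c + 6.2478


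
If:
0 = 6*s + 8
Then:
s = -4/3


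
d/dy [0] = 0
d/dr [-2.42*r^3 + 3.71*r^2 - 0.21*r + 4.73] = -7.26*r^2 + 7.42*r - 0.21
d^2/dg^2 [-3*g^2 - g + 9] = -6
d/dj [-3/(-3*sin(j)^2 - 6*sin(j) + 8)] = -18*(sin(j) + 1)*cos(j)/(3*sin(j)^2 + 6*sin(j) - 8)^2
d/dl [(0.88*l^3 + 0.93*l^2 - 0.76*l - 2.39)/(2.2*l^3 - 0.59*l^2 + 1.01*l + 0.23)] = (-2.5652*l^4 + 5.1216*l^3 + 16.8721*l^2 - 2.3924*l + 2.2391)/(4.84*l^6 - 2.596*l^5 + 4.7921*l^4 - 0.1798*l^3 + 0.7487*l^2 + 0.4646*l + 0.0529)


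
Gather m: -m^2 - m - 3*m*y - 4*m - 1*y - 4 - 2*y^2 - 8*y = -m^2 + m*(-3*y - 5) - 2*y^2 - 9*y - 4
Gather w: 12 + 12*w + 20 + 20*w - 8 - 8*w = 24*w + 24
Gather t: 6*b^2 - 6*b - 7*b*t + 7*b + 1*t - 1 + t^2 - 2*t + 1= 6*b^2 + b + t^2 + t*(-7*b - 1)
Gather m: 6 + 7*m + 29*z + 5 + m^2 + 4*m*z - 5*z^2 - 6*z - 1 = m^2 + m*(4*z + 7) - 5*z^2 + 23*z + 10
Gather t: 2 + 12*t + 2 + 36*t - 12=48*t - 8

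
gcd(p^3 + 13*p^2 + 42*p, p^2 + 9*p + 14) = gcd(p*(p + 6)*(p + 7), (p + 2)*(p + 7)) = p + 7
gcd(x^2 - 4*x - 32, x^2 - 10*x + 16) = x - 8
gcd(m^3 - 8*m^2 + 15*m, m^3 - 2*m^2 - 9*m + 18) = m - 3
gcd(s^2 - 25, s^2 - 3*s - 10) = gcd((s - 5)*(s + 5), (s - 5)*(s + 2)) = s - 5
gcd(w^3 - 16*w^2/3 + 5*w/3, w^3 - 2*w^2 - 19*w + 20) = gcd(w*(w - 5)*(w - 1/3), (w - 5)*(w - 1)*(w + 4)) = w - 5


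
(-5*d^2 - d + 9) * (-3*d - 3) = 15*d^3 + 18*d^2 - 24*d - 27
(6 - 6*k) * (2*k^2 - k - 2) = -12*k^3 + 18*k^2 + 6*k - 12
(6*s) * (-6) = -36*s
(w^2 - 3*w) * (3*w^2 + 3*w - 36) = 3*w^4 - 6*w^3 - 45*w^2 + 108*w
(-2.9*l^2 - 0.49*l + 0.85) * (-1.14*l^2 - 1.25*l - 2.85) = 3.306*l^4 + 4.1836*l^3 + 7.9085*l^2 + 0.334*l - 2.4225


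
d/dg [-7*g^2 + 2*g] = 2 - 14*g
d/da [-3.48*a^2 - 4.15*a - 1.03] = -6.96*a - 4.15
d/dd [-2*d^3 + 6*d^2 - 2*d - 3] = -6*d^2 + 12*d - 2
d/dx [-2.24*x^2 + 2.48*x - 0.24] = 2.48 - 4.48*x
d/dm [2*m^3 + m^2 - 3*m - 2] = 6*m^2 + 2*m - 3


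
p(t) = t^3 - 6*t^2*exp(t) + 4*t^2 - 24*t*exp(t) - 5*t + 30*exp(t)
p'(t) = -6*t^2*exp(t) + 3*t^2 - 36*t*exp(t) + 8*t + 6*exp(t) - 5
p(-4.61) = 10.22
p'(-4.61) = 22.32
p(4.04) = -9259.05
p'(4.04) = -13412.56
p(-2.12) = 25.52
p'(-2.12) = -1.83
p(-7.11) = -121.75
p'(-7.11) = 89.74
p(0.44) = 27.04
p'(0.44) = -17.98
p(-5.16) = -5.12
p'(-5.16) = 33.78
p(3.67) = -5366.87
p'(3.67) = -8057.76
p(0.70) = 19.46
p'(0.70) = -42.51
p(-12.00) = -1092.00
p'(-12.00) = 331.00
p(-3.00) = 26.39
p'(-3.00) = 0.99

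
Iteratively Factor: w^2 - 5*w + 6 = (w - 2)*(w - 3)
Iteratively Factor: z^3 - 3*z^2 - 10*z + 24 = (z - 4)*(z^2 + z - 6) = (z - 4)*(z - 2)*(z + 3)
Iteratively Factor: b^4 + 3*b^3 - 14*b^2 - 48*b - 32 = (b + 4)*(b^3 - b^2 - 10*b - 8) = (b - 4)*(b + 4)*(b^2 + 3*b + 2) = (b - 4)*(b + 1)*(b + 4)*(b + 2)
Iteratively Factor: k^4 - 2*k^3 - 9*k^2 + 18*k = (k - 2)*(k^3 - 9*k) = (k - 2)*(k + 3)*(k^2 - 3*k) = k*(k - 2)*(k + 3)*(k - 3)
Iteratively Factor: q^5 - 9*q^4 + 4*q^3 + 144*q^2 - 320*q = (q - 5)*(q^4 - 4*q^3 - 16*q^2 + 64*q) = (q - 5)*(q + 4)*(q^3 - 8*q^2 + 16*q) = q*(q - 5)*(q + 4)*(q^2 - 8*q + 16) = q*(q - 5)*(q - 4)*(q + 4)*(q - 4)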